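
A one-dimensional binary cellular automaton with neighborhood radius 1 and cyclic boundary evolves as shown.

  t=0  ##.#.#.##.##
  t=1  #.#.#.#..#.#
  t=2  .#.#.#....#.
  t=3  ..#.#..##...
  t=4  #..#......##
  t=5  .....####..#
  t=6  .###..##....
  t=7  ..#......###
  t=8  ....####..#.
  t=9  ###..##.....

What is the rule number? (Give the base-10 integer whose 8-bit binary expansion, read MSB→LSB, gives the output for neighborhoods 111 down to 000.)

161

  ###|#  b7=1 t=0,i=0
  ##.|.  b6=0 t=0,i=1
  #.#|#  b5=1 t=0,i=2
  #..|.  b4=0 t=1,i=7
  .##|.  b3=0 t=0,i=7
  .#.|.  b2=0 t=0,i=3
  ..#|.  b1=0 t=1,i=8
  ...|#  b0=1 t=2,i=7
  bits 10100001 = 161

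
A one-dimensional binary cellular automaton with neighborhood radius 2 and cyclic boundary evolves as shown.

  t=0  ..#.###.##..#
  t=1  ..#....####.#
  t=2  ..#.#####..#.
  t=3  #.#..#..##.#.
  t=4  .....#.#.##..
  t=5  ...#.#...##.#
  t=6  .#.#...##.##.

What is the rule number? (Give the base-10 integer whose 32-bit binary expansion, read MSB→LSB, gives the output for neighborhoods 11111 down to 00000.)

508276922

  [31] ##### => .  t=2,i=6
  [30] ####. => .  t=1,i=9
  [29] ###.# => .  t=0,i=6
  [28] ###.. => #  t=2,i=8
  [27] ##.## => #  t=0,i=7
  [26] ##.#. => #  t=1,i=11
  [25] ##..# => #  t=0,i=10
  [24] ##... => .  t=4,i=11
  [23] #.### => .  t=0,i=4
  [22] #.##. => #  t=0,i=8
  [21] #.#.# => .  t=3,i=0
  [20] #.#.. => .  t=1,i=12
  [19] #..## => #  t=3,i=7
  [18] #..#. => .  t=0,i=1
  [17] #...# => #  t=2,i=0
  [16] #.... => #  t=1,i=4
  [15] .#### => #  t=1,i=8
  [14] .###. => .  t=0,i=5
  [13] .##.# => #  t=3,i=9
  [12] .##.. => #  t=0,i=9
  [11] .#.## => .  t=0,i=3
  [10] .#.#. => .  t=3,i=1
  [9] .#..# => .  t=0,i=0
  [8] .#... => .  t=1,i=3
  [7] ..### => #  t=1,i=7
  [6] ..##. => .  t=3,i=8
  [5] ..#.# => #  t=0,i=2
  [4] ..#.. => #  t=0,i=12
  [3] ...## => #  t=1,i=6
  [2] ...#. => .  t=2,i=1
  [1] ....# => #  t=1,i=5
  [0] ..... => .  t=4,i=0
  bits 00011110010010111011000010111010 = 508276922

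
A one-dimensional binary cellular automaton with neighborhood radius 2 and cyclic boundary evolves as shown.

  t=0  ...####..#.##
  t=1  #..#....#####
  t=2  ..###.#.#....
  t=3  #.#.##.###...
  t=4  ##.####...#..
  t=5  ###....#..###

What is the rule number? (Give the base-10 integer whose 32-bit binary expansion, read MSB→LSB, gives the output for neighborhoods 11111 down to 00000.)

  nb #####: next=.  (t=1,i=10, bit31=0)
  nb ####.: next=.  (t=0,i=5, bit30=0)
  nb ###.#: next=#  (t=2,i=4, bit29=1)
  nb ###..: next=.  (t=0,i=6, bit28=0)
  nb ##.##: next=#  (t=3,i=6, bit27=1)
  nb ##.#.: next=#  (t=2,i=5, bit26=1)
  nb ##..#: next=.  (t=0,i=7, bit25=0)
  nb ##...: next=#  (t=0,i=0, bit24=1)
  nb #.###: next=.  (t=3,i=7, bit23=0)
  nb #.##.: next=#  (t=0,i=11, bit22=1)
  nb #.#.#: next=.  (t=2,i=6, bit21=0)
  nb #.#..: next=#  (t=2,i=8, bit20=1)
  nb #..##: next=#  (t=4,i=12, bit19=1)
  nb #..#.: next=#  (t=0,i=8, bit18=1)
  nb #...#: next=.  (t=0,i=1, bit17=0)
  nb #....: next=.  (t=1,i=5, bit16=0)
  nb .####: next=.  (t=0,i=4, bit15=0)
  nb .###.: next=.  (t=2,i=3, bit14=0)
  nb .##.#: next=#  (t=3,i=5, bit13=1)
  nb .##..: next=#  (t=0,i=12, bit12=1)
  nb .#.##: next=#  (t=0,i=10, bit11=1)
  nb .#.#.: next=#  (t=2,i=7, bit10=1)
  nb .#..#: next=#  (t=4,i=11, bit9=1)
  nb .#...: next=#  (t=1,i=4, bit8=1)
  nb ..###: next=#  (t=0,i=3, bit7=1)
  nb ..##.: next=#  (t=4,i=0, bit6=1)
  nb ..#.#: next=#  (t=0,i=9, bit5=1)
  nb ..#..: next=#  (t=1,i=3, bit4=1)
  nb ...##: next=.  (t=0,i=2, bit3=0)
  nb ...#.: next=.  (t=3,i=12, bit2=0)
  nb ....#: next=#  (t=1,i=6, bit1=1)
  nb .....: next=.  (t=2,i=11, bit0=0)
  bits 00101101010111000011111111110010 = 761020402

761020402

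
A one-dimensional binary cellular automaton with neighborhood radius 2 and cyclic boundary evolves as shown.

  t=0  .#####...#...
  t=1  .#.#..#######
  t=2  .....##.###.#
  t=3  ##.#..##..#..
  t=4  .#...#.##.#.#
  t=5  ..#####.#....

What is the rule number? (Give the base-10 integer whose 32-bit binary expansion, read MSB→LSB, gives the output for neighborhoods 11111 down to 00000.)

2869639606

  [31] ##### => #  t=0,i=3
  [30] ####. => .  t=0,i=4
  [29] ###.# => #  t=1,i=12
  [28] ###.. => .  t=0,i=5
  [27] ##.## => #  t=2,i=7
  [26] ##.#. => .  t=1,i=0
  [25] ##..# => #  t=3,i=8
  [24] ##... => #  t=0,i=6
  [23] #.### => .  t=2,i=8
  [22] #.##. => .  t=4,i=7
  [21] #.#.# => .  t=1,i=1
  [20] #.#.. => .  t=1,i=3
  [19] #..## => #  t=1,i=5
  [18] #..#. => .  t=3,i=9
  [17] #...# => #  t=0,i=7
  [16] #.... => #  t=0,i=11
  [15] .#### => .  t=0,i=2
  [14] .###. => .  t=2,i=9
  [13] .##.# => #  t=2,i=6
  [12] .##.. => #  t=3,i=7
  [11] .#.## => #  t=4,i=6
  [10] .#.#. => .  t=1,i=2
  [9] .#..# => .  t=1,i=4
  [8] .#... => #  t=0,i=10
  [7] ..### => #  t=0,i=1
  [6] ..##. => .  t=2,i=5
  [5] ..#.# => #  t=4,i=5
  [4] ..#.. => #  t=0,i=9
  [3] ...## => .  t=0,i=0
  [2] ...#. => #  t=0,i=8
  [1] ....# => #  t=0,i=12
  [0] ..... => .  t=2,i=2
  bits 10101011000010110011100110110110 = 2869639606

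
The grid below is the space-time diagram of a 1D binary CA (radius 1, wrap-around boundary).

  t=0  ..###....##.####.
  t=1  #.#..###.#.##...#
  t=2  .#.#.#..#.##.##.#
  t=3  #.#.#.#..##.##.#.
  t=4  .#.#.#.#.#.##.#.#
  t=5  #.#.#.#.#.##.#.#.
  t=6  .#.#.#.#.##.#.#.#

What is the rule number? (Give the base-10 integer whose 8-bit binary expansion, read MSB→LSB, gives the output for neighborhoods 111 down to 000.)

  ###|.  b7=0 t=0,i=3
  ##.|.  b6=0 t=0,i=4
  #.#|#  b5=1 t=0,i=11
  #..|#  b4=1 t=0,i=5
  .##|#  b3=1 t=0,i=2
  .#.|.  b2=0 t=1,i=2
  ..#|.  b1=0 t=0,i=1
  ...|#  b0=1 t=0,i=0
  bits 00111001 = 57

57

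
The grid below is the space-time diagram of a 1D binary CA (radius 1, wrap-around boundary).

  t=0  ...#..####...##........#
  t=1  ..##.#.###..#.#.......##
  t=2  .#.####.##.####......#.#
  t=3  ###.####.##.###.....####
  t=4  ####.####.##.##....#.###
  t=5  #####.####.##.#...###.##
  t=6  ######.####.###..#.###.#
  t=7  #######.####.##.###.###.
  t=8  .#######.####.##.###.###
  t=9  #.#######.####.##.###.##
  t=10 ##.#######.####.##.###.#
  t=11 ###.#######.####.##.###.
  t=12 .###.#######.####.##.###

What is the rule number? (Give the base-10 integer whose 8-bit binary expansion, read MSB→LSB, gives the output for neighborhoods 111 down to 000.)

230

  ### -> #   bit 7 = 1  t=0,i=7
  ##. -> #   bit 6 = 1  t=0,i=9
  #.# -> #   bit 5 = 1  t=1,i=4
  #.. -> .   bit 4 = 0  t=0,i=0
  .## -> .   bit 3 = 0  t=0,i=6
  .#. -> #   bit 2 = 1  t=0,i=3
  ..# -> #   bit 1 = 1  t=0,i=2
  ... -> .   bit 0 = 0  t=0,i=1
  bits 11100110 = 230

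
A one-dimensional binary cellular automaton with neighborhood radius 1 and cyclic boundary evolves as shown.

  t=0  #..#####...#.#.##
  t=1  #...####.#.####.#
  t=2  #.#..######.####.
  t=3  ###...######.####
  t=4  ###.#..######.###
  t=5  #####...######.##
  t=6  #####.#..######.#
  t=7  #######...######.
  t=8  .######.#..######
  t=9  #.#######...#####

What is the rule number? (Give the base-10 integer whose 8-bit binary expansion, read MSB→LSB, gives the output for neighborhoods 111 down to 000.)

  nb ###: next=#  (t=0,i=4, bit7=1)
  nb ##.: next=#  (t=0,i=0, bit6=1)
  nb #.#: next=#  (t=0,i=12, bit5=1)
  nb #..: next=.  (t=0,i=1, bit4=0)
  nb .##: next=.  (t=0,i=3, bit3=0)
  nb .#.: next=#  (t=0,i=11, bit2=1)
  nb ..#: next=.  (t=0,i=2, bit1=0)
  nb ...: next=#  (t=0,i=9, bit0=1)
  bits 11100101 = 229

229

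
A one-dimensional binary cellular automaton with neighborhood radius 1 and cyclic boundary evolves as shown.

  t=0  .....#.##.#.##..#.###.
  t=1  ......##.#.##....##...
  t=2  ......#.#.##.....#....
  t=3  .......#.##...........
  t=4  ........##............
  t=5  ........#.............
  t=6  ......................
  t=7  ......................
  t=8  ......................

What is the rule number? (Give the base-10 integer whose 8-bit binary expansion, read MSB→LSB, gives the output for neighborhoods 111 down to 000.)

40

  [7] ### => .  t=0,i=19
  [6] ##. => .  t=0,i=8
  [5] #.# => #  t=0,i=6
  [4] #.. => .  t=0,i=14
  [3] .## => #  t=0,i=7
  [2] .#. => .  t=0,i=5
  [1] ..# => .  t=0,i=4
  [0] ... => .  t=0,i=0
  bits 00101000 = 40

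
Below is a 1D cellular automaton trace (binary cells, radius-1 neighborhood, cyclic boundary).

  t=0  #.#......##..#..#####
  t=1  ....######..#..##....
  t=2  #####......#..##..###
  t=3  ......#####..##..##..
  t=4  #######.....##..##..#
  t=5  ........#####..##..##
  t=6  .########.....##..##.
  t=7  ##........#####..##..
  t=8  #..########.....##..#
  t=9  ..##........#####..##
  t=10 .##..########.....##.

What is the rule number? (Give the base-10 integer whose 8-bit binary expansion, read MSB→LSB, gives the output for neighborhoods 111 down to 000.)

11

  [7] ### => .  t=0,i=17
  [6] ##. => .  t=0,i=0
  [5] #.# => .  t=0,i=1
  [4] #.. => .  t=0,i=3
  [3] .## => #  t=0,i=9
  [2] .#. => .  t=0,i=2
  [1] ..# => #  t=0,i=8
  [0] ... => #  t=0,i=4
  bits 00001011 = 11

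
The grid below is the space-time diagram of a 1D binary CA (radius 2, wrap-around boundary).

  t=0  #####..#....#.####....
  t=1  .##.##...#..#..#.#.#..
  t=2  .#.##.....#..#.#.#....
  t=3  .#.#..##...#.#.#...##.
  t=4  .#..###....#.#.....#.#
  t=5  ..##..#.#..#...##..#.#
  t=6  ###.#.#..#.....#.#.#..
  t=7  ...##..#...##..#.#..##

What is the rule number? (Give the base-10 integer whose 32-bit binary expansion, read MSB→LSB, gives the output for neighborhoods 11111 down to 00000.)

  #####|#  b31=1 t=0,i=2
  ####.|.  b30=0 t=0,i=3
  ###.#|.  b29=0 t=6,i=2
  ###..|#  b28=1 t=0,i=4
  ##.##|#  b27=1 t=1,i=3
  ##.#.|#  b26=1 t=6,i=3
  ##..#|#  b25=1 t=0,i=5
  ##...|.  b24=0 t=0,i=18
  #.###|.  b23=0 t=0,i=14
  #.##.|#  b22=1 t=1,i=4
  #.#.#|#  b21=1 t=1,i=17
  #.#..|.  b20=0 t=1,i=19
  #..##|#  b19=1 t=3,i=5
  #..#.|.  b18=0 t=0,i=6
  #...#|.  b17=0 t=1,i=7
  #....|#  b16=1 t=0,i=9
  .####|#  b15=1 t=0,i=1
  .###.|.  b14=0 t=4,i=5
  .##.#|.  b13=0 t=1,i=2
  .##..|.  b12=0 t=1,i=5
  .#.##|.  b11=0 t=0,i=13
  .#.#.|.  b10=0 t=1,i=16
  .#..#|#  b9=1 t=1,i=10
  .#...|.  b8=0 t=0,i=8
  ..###|.  b7=0 t=0,i=0
  ..##.|#  b6=1 t=1,i=1
  ..#.#|#  b5=1 t=0,i=12
  ..#..|.  b4=0 t=0,i=7
  ...##|.  b3=0 t=0,i=21
  ...#.|.  b2=0 t=0,i=11
  ....#|.  b1=0 t=0,i=10
  .....|#  b0=1 t=2,i=7
  bits 10011110011010011000001001100001 = 2657714785

2657714785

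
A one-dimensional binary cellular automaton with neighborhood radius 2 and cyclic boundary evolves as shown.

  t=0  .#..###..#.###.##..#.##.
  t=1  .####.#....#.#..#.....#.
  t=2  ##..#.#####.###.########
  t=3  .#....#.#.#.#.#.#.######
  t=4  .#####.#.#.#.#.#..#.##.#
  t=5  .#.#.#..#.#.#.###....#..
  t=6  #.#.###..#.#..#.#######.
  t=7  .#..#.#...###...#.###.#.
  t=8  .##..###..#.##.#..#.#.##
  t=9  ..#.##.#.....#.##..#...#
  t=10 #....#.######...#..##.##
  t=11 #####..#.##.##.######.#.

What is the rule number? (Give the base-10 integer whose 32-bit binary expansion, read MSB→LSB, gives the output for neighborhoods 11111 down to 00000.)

  nb #####: next=#  (t=2,i=8, bit31=1)
  nb ####.: next=.  (t=1,i=3, bit30=0)
  nb ###.#: next=#  (t=0,i=13, bit29=1)
  nb ###..: next=#  (t=0,i=6, bit28=1)
  nb ##.##: next=.  (t=0,i=14, bit27=0)
  nb ##.#.: next=.  (t=1,i=5, bit26=0)
  nb ##..#: next=.  (t=0,i=7, bit25=0)
  nb ##...: next=#  (t=5,i=17, bit24=1)
  nb #.###: next=#  (t=0,i=11, bit23=1)
  nb #.##.: next=.  (t=0,i=15, bit22=0)
  nb #.#.#: next=.  (t=3,i=8, bit21=0)
  nb #.#..: next=#  (t=1,i=6, bit20=1)
  nb #..##: next=#  (t=0,i=3, bit19=1)
  nb #..#.: next=.  (t=0,i=0, bit18=0)
  nb #...#: next=.  (t=5,i=23, bit17=0)
  nb #....: next=#  (t=1,i=8, bit16=1)
  nb .####: next=.  (t=1,i=2, bit15=0)
  nb .###.: next=.  (t=0,i=5, bit14=0)
  nb .##.#: next=#  (t=4,i=21, bit13=1)
  nb .##..: next=#  (t=0,i=16, bit12=1)
  nb .#.##: next=.  (t=0,i=10, bit11=0)
  nb .#.#.: next=#  (t=1,i=12, bit10=1)
  nb .#..#: next=#  (t=0,i=2, bit9=1)
  nb .#...: next=#  (t=1,i=7, bit8=1)
  nb ..###: next=#  (t=0,i=4, bit7=1)
  nb ..##.: next=#  (t=10,i=19, bit6=1)
  nb ..#.#: next=.  (t=0,i=9, bit5=0)
  nb ..#..: next=#  (t=0,i=1, bit4=1)
  nb ...##: next=.  (t=7,i=9, bit3=0)
  nb ...#.: next=#  (t=1,i=10, bit2=1)
  nb ....#: next=#  (t=1,i=9, bit1=1)
  nb .....: next=#  (t=1,i=19, bit0=1)
  bits 10110001100110010011011111010111 = 2979608535

2979608535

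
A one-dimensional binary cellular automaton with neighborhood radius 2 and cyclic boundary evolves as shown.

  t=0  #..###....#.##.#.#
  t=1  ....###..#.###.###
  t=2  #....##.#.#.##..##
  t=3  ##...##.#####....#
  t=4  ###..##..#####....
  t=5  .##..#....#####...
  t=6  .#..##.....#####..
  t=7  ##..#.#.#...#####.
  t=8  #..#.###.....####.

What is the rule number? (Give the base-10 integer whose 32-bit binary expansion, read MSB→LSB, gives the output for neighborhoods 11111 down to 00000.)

4049923157

  #####|#  b31=1 t=3,i=10
  ####.|#  b30=1 t=3,i=11
  ###.#|#  b29=1 t=1,i=13
  ###..|#  b28=1 t=0,i=5
  ##.##|.  b27=0 t=1,i=14
  ##.#.|.  b26=0 t=0,i=14
  ##..#|.  b25=0 t=0,i=1
  ##...|#  b24=1 t=0,i=6
  #.###|.  b23=0 t=1,i=11
  #.##.|#  b22=1 t=0,i=12
  #.#.#|#  b21=1 t=0,i=15
  #.#..|.  b20=0 t=7,i=8
  #..##|.  b19=0 t=0,i=2
  #..#.|#  b18=1 t=1,i=8
  #...#|.  b17=0 t=3,i=3
  #....|.  b16=0 t=0,i=7
  .####|#  b15=1 t=3,i=9
  .###.|#  b14=1 t=0,i=4
  .##.#|#  b13=1 t=0,i=13
  .##..|.  b12=0 t=0,i=0
  .#.##|#  b11=1 t=0,i=11
  .#.#.|#  b10=1 t=2,i=9
  .#..#|.  b9=0 t=6,i=2
  .#...|.  b8=0 t=5,i=6
  ..###|.  b7=0 t=0,i=3
  ..##.|#  b6=1 t=2,i=5
  ..#.#|.  b5=0 t=0,i=10
  ..#..|#  b4=1 t=5,i=5
  ...##|.  b3=0 t=1,i=3
  ...#.|#  b2=1 t=0,i=9
  ....#|.  b1=0 t=0,i=8
  .....|#  b0=1 t=6,i=8
  bits 11110001011001001110110001010101 = 4049923157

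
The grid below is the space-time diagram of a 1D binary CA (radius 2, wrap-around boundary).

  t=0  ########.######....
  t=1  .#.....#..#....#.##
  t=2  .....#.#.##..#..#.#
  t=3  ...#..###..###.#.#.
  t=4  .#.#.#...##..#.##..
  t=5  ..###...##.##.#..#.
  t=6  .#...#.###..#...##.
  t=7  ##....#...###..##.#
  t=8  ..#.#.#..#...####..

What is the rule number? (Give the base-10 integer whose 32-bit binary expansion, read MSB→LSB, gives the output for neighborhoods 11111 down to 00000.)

  #####|.  b31=0 t=0,i=2
  ####.|.  b30=0 t=0,i=6
  ###.#|#  b29=1 t=0,i=7
  ###..|.  b28=0 t=0,i=14
  ##.##|.  b27=0 t=0,i=8
  ##.#.|.  b26=0 t=1,i=0
  ##..#|#  b25=1 t=2,i=11
  ##...|#  b24=1 t=0,i=15
  #.###|.  b23=0 t=0,i=9
  #.##.|.  b22=0 t=1,i=17
  #.#.#|#  b21=1 t=2,i=7
  #.#..|.  b20=0 t=1,i=1
  #..##|#  b19=1 t=3,i=5
  #..#.|#  b18=1 t=1,i=9
  #...#|.  b17=0 t=4,i=7
  #....|.  b16=0 t=0,i=16
  .####|#  b15=1 t=0,i=1
  .###.|.  b14=0 t=3,i=7
  .##.#|#  b13=1 t=1,i=18
  .##..|.  b12=0 t=2,i=10
  .#.##|#  b11=1 t=1,i=16
  .#.#.|#  b10=1 t=2,i=6
  .#..#|.  b9=0 t=1,i=8
  .#...|.  b8=0 t=1,i=2
  ..###|.  b7=0 t=0,i=0
  ..##.|#  b6=1 t=4,i=9
  ..#.#|.  b5=0 t=1,i=15
  ..#..|#  b4=1 t=1,i=7
  ...##|#  b3=1 t=0,i=18
  ...#.|.  b2=0 t=1,i=6
  ....#|#  b1=1 t=0,i=17
  .....|.  b0=0 t=1,i=4
  bits 00100011001011001010110001011010 = 590130266

590130266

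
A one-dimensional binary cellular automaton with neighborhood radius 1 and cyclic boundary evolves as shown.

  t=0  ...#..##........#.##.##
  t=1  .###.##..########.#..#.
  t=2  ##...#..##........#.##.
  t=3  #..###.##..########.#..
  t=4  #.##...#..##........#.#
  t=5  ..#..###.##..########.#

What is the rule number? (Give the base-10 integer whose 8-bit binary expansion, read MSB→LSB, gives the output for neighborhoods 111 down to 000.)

15

  [7] ### => .  t=1,i=2
  [6] ##. => .  t=0,i=7
  [5] #.# => .  t=0,i=17
  [4] #.. => .  t=0,i=0
  [3] .## => #  t=0,i=6
  [2] .#. => #  t=0,i=3
  [1] ..# => #  t=0,i=2
  [0] ... => #  t=0,i=1
  bits 00001111 = 15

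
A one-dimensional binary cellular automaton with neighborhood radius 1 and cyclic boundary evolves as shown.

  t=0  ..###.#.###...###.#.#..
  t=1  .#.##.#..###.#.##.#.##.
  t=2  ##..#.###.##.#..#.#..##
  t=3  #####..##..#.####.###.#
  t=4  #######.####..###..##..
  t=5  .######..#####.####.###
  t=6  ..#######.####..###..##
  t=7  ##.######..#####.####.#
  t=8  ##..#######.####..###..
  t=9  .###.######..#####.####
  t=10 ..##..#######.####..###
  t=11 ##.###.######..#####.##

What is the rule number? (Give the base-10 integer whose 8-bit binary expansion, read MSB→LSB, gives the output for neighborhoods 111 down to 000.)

  ### -> #   bit 7 = 1  t=0,i=3
  ##. -> #   bit 6 = 1  t=0,i=4
  #.# -> .   bit 5 = 0  t=0,i=5
  #.. -> #   bit 4 = 1  t=0,i=11
  .## -> .   bit 3 = 0  t=0,i=2
  .#. -> #   bit 2 = 1  t=0,i=6
  ..# -> #   bit 1 = 1  t=0,i=1
  ... -> .   bit 0 = 0  t=0,i=0
  bits 11010110 = 214

214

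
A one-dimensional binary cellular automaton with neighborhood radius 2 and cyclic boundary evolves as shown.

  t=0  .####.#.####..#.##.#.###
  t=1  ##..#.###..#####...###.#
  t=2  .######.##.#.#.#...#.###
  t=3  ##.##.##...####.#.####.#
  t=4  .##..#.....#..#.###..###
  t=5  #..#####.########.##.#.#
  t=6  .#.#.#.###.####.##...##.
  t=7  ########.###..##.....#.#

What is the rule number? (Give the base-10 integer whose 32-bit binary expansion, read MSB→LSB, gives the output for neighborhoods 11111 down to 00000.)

  ##### -> #   bit 31 = 1  t=1,i=13
  ####. -> .   bit 30 = 0  t=0,i=3
  ###.# -> #   bit 29 = 1  t=0,i=4
  ###.. -> #   bit 28 = 1  t=0,i=11
  ##.## -> #   bit 27 = 1  t=0,i=0
  ##.#. -> .   bit 26 = 0  t=0,i=5
  ##..# -> #   bit 25 = 1  t=0,i=12
  ##... -> .   bit 24 = 0  t=1,i=16
  #.### -> #   bit 23 = 1  t=0,i=1
  #.##. -> .   bit 22 = 0  t=0,i=16
  #.#.# -> #   bit 21 = 1  t=0,i=6
  #.#.. -> .   bit 20 = 0  t=2,i=15
  #..## -> .   bit 19 = 0  t=1,i=10
  #..#. -> #   bit 18 = 1  t=0,i=13
  #...# -> .   bit 17 = 0  t=1,i=17
  #.... -> #   bit 16 = 1  t=4,i=7
  .#### -> .   bit 15 = 0  t=0,i=2
  .###. -> .   bit 14 = 0  t=0,i=22
  .##.# -> .   bit 13 = 0  t=0,i=17
  .##.. -> .   bit 12 = 0  t=3,i=7
  .#.## -> #   bit 11 = 1  t=0,i=7
  .#.#. -> #   bit 10 = 1  t=2,i=12
  .#..# -> #   bit 9 = 1  t=4,i=12
  .#... -> #   bit 8 = 1  t=2,i=16
  ..### -> #   bit 7 = 1  t=1,i=11
  ..##. -> #   bit 6 = 1  t=6,i=21
  ..#.# -> #   bit 5 = 1  t=0,i=14
  ..#.. -> #   bit 4 = 1  t=4,i=5
  ...## -> .   bit 3 = 0  t=1,i=18
  ...#. -> #   bit 2 = 1  t=2,i=18
  ....# -> #   bit 1 = 1  t=4,i=9
  ..... -> .   bit 0 = 0  t=4,i=8
  bits 10111010101001010000111111110110 = 3131379702

3131379702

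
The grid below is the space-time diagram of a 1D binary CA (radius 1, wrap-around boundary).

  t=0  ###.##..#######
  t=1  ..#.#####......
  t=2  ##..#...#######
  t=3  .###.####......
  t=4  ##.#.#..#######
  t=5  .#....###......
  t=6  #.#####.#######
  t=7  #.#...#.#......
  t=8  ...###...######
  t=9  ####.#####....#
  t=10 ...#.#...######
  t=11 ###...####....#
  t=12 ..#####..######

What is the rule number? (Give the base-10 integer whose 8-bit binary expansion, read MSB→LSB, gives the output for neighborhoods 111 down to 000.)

91

  ### -> .   bit 7 = 0  t=0,i=0
  ##. -> #   bit 6 = 1  t=0,i=2
  #.# -> .   bit 5 = 0  t=0,i=3
  #.. -> #   bit 4 = 1  t=0,i=6
  .## -> #   bit 3 = 1  t=0,i=4
  .#. -> .   bit 2 = 0  t=1,i=2
  ..# -> #   bit 1 = 1  t=0,i=7
  ... -> #   bit 0 = 1  t=1,i=0
  bits 01011011 = 91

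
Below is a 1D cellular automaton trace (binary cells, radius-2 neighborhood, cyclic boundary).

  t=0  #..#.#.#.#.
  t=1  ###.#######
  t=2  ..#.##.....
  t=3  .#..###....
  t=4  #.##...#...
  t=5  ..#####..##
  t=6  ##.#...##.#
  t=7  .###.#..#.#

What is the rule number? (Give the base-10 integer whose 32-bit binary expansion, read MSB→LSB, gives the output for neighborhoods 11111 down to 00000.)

  nb #####: next=.  (t=1,i=0, bit31=0)
  nb ####.: next=.  (t=1,i=1, bit30=0)
  nb ###.#: next=#  (t=1,i=2, bit29=1)
  nb ###..: next=.  (t=3,i=6, bit28=0)
  nb ##.##: next=.  (t=1,i=3, bit27=0)
  nb ##.#.: next=#  (t=6,i=2, bit26=1)
  nb ##..#: next=#  (t=5,i=0, bit25=1)
  nb ##...: next=#  (t=2,i=6, bit24=1)
  nb #.###: next=#  (t=1,i=4, bit23=1)
  nb #.##.: next=#  (t=2,i=4, bit22=1)
  nb #.#.#: next=#  (t=0,i=5, bit21=1)
  nb #.#..: next=#  (t=0,i=0, bit20=1)
  nb #..##: next=#  (t=3,i=3, bit19=1)
  nb #..#.: next=#  (t=0,i=2, bit18=1)
  nb #...#: next=#  (t=4,i=5, bit17=1)
  nb #....: next=.  (t=2,i=7, bit16=0)
  nb .####: next=#  (t=1,i=5, bit15=1)
  nb .###.: next=.  (t=3,i=5, bit14=0)
  nb .##.#: next=#  (t=6,i=8, bit13=1)
  nb .##..: next=#  (t=2,i=5, bit12=1)
  nb .#.##: next=.  (t=2,i=3, bit11=0)
  nb .#.#.: next=#  (t=0,i=4, bit10=1)
  nb .#..#: next=#  (t=0,i=1, bit9=1)
  nb .#...: next=.  (t=4,i=8, bit8=0)
  nb ..###: next=.  (t=3,i=4, bit7=0)
  nb ..##.: next=.  (t=5,i=9, bit6=0)
  nb ..#.#: next=.  (t=0,i=3, bit5=0)
  nb ..#..: next=.  (t=3,i=1, bit4=0)
  nb ...##: next=.  (t=6,i=6, bit3=0)
  nb ...#.: next=#  (t=2,i=1, bit2=1)
  nb ....#: next=.  (t=2,i=0, bit1=0)
  nb .....: next=.  (t=2,i=8, bit0=0)
  bits 00100111111111101011011000000100 = 671004164

671004164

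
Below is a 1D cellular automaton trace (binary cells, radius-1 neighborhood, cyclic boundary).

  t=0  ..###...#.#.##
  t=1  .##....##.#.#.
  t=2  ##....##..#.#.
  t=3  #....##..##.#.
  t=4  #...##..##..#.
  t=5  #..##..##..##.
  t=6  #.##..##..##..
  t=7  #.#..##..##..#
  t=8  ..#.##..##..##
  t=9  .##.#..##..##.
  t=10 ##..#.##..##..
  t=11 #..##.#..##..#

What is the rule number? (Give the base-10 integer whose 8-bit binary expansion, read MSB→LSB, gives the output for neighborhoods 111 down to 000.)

  ###|.  b7=0 t=0,i=3
  ##.|.  b6=0 t=0,i=4
  #.#|.  b5=0 t=0,i=9
  #..|.  b4=0 t=0,i=0
  .##|#  b3=1 t=0,i=2
  .#.|#  b2=1 t=0,i=8
  ..#|#  b1=1 t=0,i=1
  ...|.  b0=0 t=0,i=6
  bits 00001110 = 14

14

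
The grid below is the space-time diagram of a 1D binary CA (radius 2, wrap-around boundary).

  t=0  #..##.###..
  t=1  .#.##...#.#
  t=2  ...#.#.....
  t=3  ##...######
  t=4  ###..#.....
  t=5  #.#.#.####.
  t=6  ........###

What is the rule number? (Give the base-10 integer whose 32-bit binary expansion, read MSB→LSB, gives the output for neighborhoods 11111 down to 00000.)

  ##### -> .   bit 31 = 0  t=3,i=7
  ####. -> #   bit 30 = 1  t=3,i=0
  ###.# -> #   bit 29 = 1  t=5,i=9
  ###.. -> #   bit 28 = 1  t=0,i=8
  ##.## -> .   bit 27 = 0  t=0,i=5
  ##.#. -> #   bit 26 = 1  t=5,i=10
  ##..# -> .   bit 25 = 0  t=0,i=9
  ##... -> #   bit 24 = 1  t=1,i=5
  #.### -> .   bit 23 = 0  t=0,i=6
  #.##. -> #   bit 22 = 1  t=1,i=3
  #.#.# -> .   bit 21 = 0  t=1,i=1
  #.#.. -> #   bit 20 = 1  t=2,i=5
  #..## -> .   bit 19 = 0  t=0,i=2
  #..#. -> #   bit 18 = 1  t=0,i=10
  #...# -> .   bit 17 = 0  t=1,i=6
  #.... -> #   bit 16 = 1  t=2,i=7
  .#### -> .   bit 15 = 0  t=3,i=6
  .###. -> .   bit 14 = 0  t=0,i=7
  .##.# -> #   bit 13 = 1  t=0,i=4
  .##.. -> .   bit 12 = 0  t=1,i=4
  .#.## -> .   bit 11 = 0  t=1,i=2
  .#.#. -> .   bit 10 = 0  t=1,i=0
  .#..# -> #   bit 9 = 1  t=0,i=1
  .#... -> #   bit 8 = 1  t=2,i=6
  ..### -> #   bit 7 = 1  t=3,i=5
  ..##. -> #   bit 6 = 1  t=0,i=3
  ..#.# -> .   bit 5 = 0  t=1,i=8
  ..#.. -> .   bit 4 = 0  t=0,i=0
  ...## -> .   bit 3 = 0  t=3,i=4
  ...#. -> .   bit 2 = 0  t=1,i=7
  ....# -> #   bit 1 = 1  t=2,i=1
  ..... -> #   bit 0 = 1  t=2,i=0
  bits 01110101010101010010001111000011 = 1968513987

1968513987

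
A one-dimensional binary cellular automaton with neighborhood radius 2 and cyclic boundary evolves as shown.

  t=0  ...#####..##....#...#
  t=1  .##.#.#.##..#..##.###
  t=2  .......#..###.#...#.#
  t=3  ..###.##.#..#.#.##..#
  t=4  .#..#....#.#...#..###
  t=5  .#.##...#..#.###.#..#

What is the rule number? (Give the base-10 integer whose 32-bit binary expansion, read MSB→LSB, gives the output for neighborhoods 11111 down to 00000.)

  ##### -> .   bit 31 = 0  t=0,i=5
  ####. -> #   bit 30 = 1  t=0,i=6
  ###.# -> #   bit 29 = 1  t=1,i=20
  ###.. -> .   bit 28 = 0  t=0,i=7
  ##.## -> .   bit 27 = 0  t=1,i=0
  ##.#. -> .   bit 26 = 0  t=1,i=3
  ##..# -> #   bit 25 = 1  t=0,i=8
  ##... -> #   bit 24 = 1  t=0,i=12
  #.### -> #   bit 23 = 1  t=1,i=18
  #.##. -> .   bit 22 = 0  t=1,i=1
  #.#.# -> .   bit 21 = 0  t=1,i=4
  #.#.. -> #   bit 20 = 1  t=2,i=14
  #..## -> #   bit 19 = 1  t=0,i=9
  #..#. -> #   bit 18 = 1  t=1,i=11
  #...# -> #   bit 17 = 1  t=0,i=1
  #.... -> .   bit 16 = 0  t=0,i=13
  .#### -> #   bit 15 = 1  t=0,i=4
  .###. -> .   bit 14 = 0  t=1,i=19
  .##.# -> .   bit 13 = 0  t=1,i=2
  .##.. -> .   bit 12 = 0  t=0,i=11
  .#.## -> #   bit 11 = 1  t=1,i=7
  .#.#. -> .   bit 10 = 0  t=1,i=5
  .#..# -> .   bit 9 = 0  t=1,i=13
  .#... -> .   bit 8 = 0  t=0,i=0
  ..### -> .   bit 7 = 0  t=0,i=3
  ..##. -> .   bit 6 = 0  t=0,i=10
  ..#.# -> .   bit 5 = 0  t=2,i=18
  ..#.. -> #   bit 4 = 1  t=0,i=16
  ...## -> #   bit 3 = 1  t=0,i=2
  ...#. -> #   bit 2 = 1  t=0,i=15
  ....# -> .   bit 1 = 0  t=0,i=14
  ..... -> #   bit 0 = 1  t=2,i=2
  bits 01100011100111101000100000011101 = 1671333917

1671333917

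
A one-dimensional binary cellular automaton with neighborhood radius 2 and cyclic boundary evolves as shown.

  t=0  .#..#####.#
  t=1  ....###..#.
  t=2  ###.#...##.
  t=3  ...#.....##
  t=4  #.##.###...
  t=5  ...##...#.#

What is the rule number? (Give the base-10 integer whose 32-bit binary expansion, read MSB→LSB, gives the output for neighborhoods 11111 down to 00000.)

2365956247

  #####|#  b31=1 t=0,i=6
  ####.|.  b30=0 t=0,i=7
  ###.#|.  b29=0 t=0,i=8
  ###..|.  b28=0 t=1,i=6
  ##.##|#  b27=1 t=2,i=10
  ##.#.|#  b26=1 t=0,i=9
  ##..#|.  b25=0 t=1,i=7
  ##...|#  b24=1 t=3,i=0
  #.###|.  b23=0 t=2,i=0
  #.##.|.  b22=0 t=4,i=2
  #.#.#|.  b21=0 t=0,i=10
  #.#..|.  b20=0 t=0,i=1
  #..##|.  b19=0 t=0,i=3
  #..#.|#  b18=1 t=1,i=8
  #...#|.  b17=0 t=2,i=6
  #....|#  b16=1 t=1,i=0
  .####|#  b15=1 t=0,i=5
  .###.|.  b14=0 t=1,i=5
  .##.#|#  b13=1 t=2,i=9
  .##..|.  b12=0 t=3,i=10
  .#.##|.  b11=0 t=4,i=1
  .#.#.|.  b10=0 t=0,i=0
  .#..#|.  b9=0 t=0,i=2
  .#...|.  b8=0 t=1,i=10
  ..###|#  b7=1 t=0,i=4
  ..##.|.  b6=0 t=2,i=8
  ..#.#|.  b5=0 t=4,i=0
  ..#..|#  b4=1 t=1,i=9
  ...##|.  b3=0 t=1,i=3
  ...#.|#  b2=1 t=3,i=2
  ....#|#  b1=1 t=1,i=2
  .....|#  b0=1 t=1,i=1
  bits 10001101000001011010000010010111 = 2365956247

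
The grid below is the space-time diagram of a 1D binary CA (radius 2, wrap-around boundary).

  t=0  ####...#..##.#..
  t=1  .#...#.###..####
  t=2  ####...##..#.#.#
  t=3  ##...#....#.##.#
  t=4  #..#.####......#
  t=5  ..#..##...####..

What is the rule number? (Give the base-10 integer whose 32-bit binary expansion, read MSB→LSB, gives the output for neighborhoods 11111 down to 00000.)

2764031763

  [31] ##### => #  t=2,i=1
  [30] ####. => .  t=0,i=2
  [29] ###.# => #  t=1,i=15
  [28] ###.. => .  t=0,i=3
  [27] ##.## => .  t=3,i=14
  [26] ##.#. => #  t=0,i=12
  [25] ##..# => .  t=1,i=10
  [24] ##... => .  t=0,i=4
  [23] #.### => #  t=1,i=7
  [22] #.##. => .  t=3,i=12
  [21] #.#.# => #  t=2,i=13
  [20] #.#.. => #  t=0,i=13
  [19] #..## => #  t=0,i=9
  [18] #..#. => #  t=2,i=10
  [17] #...# => #  t=0,i=5
  [16] #.... => #  t=3,i=7
  [15] .#### => #  t=0,i=1
  [14] .###. => #  t=1,i=8
  [13] .##.# => .  t=0,i=11
  [12] .##.. => .  t=2,i=8
  [11] .#.## => .  t=1,i=6
  [10] .#.#. => #  t=2,i=12
  [9] .#..# => #  t=0,i=8
  [8] .#... => #  t=1,i=2
  [7] ..### => .  t=0,i=0
  [6] ..##. => .  t=0,i=10
  [5] ..#.# => .  t=1,i=5
  [4] ..#.. => #  t=0,i=7
  [3] ...## => .  t=2,i=6
  [2] ...#. => .  t=0,i=6
  [1] ....# => #  t=3,i=8
  [0] ..... => #  t=4,i=11
  bits 10100100101111111100011100010011 = 2764031763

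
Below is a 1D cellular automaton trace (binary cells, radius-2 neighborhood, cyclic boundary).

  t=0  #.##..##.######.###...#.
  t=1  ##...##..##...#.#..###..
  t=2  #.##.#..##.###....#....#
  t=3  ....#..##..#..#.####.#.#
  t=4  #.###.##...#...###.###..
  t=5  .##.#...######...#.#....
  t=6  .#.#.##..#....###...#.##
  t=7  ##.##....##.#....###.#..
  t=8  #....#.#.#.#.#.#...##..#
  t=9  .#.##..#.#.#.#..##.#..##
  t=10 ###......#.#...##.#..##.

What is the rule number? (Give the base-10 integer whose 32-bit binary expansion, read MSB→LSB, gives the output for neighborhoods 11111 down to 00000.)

631933271

  #####|.  b31=0 t=0,i=11
  ####.|.  b30=0 t=0,i=13
  ###.#|#  b29=1 t=0,i=14
  ###..|.  b28=0 t=0,i=18
  ##.##|.  b27=0 t=0,i=8
  ##.#.|#  b26=1 t=2,i=4
  ##..#|.  b25=0 t=0,i=4
  ##...|#  b24=1 t=0,i=19
  #.###|#  b23=1 t=0,i=9
  #.##.|.  b22=0 t=0,i=2
  #.#.#|#  b21=1 t=0,i=0
  #.#..|.  b20=0 t=1,i=16
  #..##|#  b19=1 t=0,i=5
  #..#.|.  b18=0 t=3,i=10
  #...#|#  b17=1 t=0,i=20
  #....|.  b16=0 t=2,i=15
  .####|#  b15=1 t=0,i=10
  .###.|.  b14=0 t=0,i=17
  .##.#|.  b13=0 t=0,i=7
  .##..|.  b12=0 t=0,i=3
  .#.##|#  b11=1 t=0,i=1
  .#.#.|.  b10=0 t=0,i=23
  .#..#|.  b9=0 t=1,i=17
  .#...|#  b8=1 t=2,i=19
  ..###|.  b7=0 t=1,i=19
  ..##.|#  b6=1 t=0,i=6
  ..#.#|.  b5=0 t=0,i=22
  ..#..|#  b4=1 t=2,i=18
  ...##|.  b3=0 t=1,i=4
  ...#.|#  b2=1 t=0,i=21
  ....#|#  b1=1 t=2,i=16
  .....|#  b0=1 t=5,i=22
  bits 00100101101010101000100101010111 = 631933271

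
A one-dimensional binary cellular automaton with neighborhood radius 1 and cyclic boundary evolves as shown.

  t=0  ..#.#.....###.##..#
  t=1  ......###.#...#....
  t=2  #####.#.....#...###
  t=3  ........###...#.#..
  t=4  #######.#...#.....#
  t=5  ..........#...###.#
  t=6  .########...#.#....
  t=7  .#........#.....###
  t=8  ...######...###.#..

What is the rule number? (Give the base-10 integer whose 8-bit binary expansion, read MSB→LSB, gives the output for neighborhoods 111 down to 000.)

  [7] ### => .  t=0,i=11
  [6] ##. => .  t=0,i=12
  [5] #.# => .  t=0,i=3
  [4] #.. => .  t=0,i=0
  [3] .## => #  t=0,i=10
  [2] .#. => .  t=0,i=2
  [1] ..# => .  t=0,i=1
  [0] ... => #  t=0,i=6
  bits 00001001 = 9

9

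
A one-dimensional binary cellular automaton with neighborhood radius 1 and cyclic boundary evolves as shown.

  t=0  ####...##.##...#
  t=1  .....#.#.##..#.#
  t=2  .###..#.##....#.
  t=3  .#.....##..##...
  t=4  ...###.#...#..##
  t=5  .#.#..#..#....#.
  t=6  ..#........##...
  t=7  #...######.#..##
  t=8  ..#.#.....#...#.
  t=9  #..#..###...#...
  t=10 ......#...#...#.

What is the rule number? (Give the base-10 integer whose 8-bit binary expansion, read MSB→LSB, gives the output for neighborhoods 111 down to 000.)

  [7] ### => .  t=0,i=0
  [6] ##. => .  t=0,i=3
  [5] #.# => #  t=0,i=9
  [4] #.. => .  t=0,i=4
  [3] .## => #  t=0,i=7
  [2] .#. => .  t=1,i=5
  [1] ..# => .  t=0,i=6
  [0] ... => #  t=0,i=5
  bits 00101001 = 41

41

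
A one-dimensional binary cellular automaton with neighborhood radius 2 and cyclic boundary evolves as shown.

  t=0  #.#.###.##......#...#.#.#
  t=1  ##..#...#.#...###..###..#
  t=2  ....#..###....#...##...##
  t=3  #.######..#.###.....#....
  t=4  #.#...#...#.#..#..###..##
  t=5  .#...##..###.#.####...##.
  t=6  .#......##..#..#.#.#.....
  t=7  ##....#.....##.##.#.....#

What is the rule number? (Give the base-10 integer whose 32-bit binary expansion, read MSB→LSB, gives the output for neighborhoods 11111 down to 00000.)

1170745014

  nb #####: next=.  (t=3,i=4, bit31=0)
  nb ####.: next=#  (t=3,i=6, bit30=1)
  nb ###.#: next=.  (t=0,i=6, bit29=0)
  nb ###..: next=.  (t=1,i=1, bit28=0)
  nb ##.##: next=.  (t=0,i=7, bit27=0)
  nb ##.#.: next=#  (t=0,i=1, bit26=1)
  nb ##..#: next=.  (t=1,i=2, bit25=0)
  nb ##...: next=#  (t=0,i=10, bit24=1)
  nb #.###: next=#  (t=0,i=4, bit23=1)
  nb #.##.: next=#  (t=0,i=8, bit22=1)
  nb #.#.#: next=.  (t=0,i=2, bit21=0)
  nb #.#..: next=.  (t=1,i=10, bit20=0)
  nb #..##: next=#  (t=1,i=18, bit19=1)
  nb #..#.: next=.  (t=1,i=3, bit18=0)
  nb #...#: next=.  (t=0,i=18, bit17=0)
  nb #....: next=.  (t=0,i=11, bit16=0)
  nb .####: next=.  (t=3,i=3, bit15=0)
  nb .###.: next=.  (t=0,i=5, bit14=0)
  nb .##.#: next=#  (t=0,i=0, bit13=1)
  nb .##..: next=.  (t=0,i=9, bit12=0)
  nb .#.##: next=.  (t=0,i=3, bit11=0)
  nb .#.#.: next=#  (t=0,i=21, bit10=1)
  nb .#..#: next=#  (t=2,i=5, bit9=1)
  nb .#...: next=.  (t=0,i=17, bit8=0)
  nb ..###: next=#  (t=1,i=14, bit7=1)
  nb ..##.: next=.  (t=2,i=18, bit6=0)
  nb ..#.#: next=#  (t=0,i=20, bit5=1)
  nb ..#..: next=#  (t=0,i=16, bit4=1)
  nb ...##: next=.  (t=1,i=13, bit3=0)
  nb ...#.: next=#  (t=0,i=15, bit2=1)
  nb ....#: next=#  (t=0,i=14, bit1=1)
  nb .....: next=.  (t=0,i=12, bit0=0)
  bits 01000101110010000010011010110110 = 1170745014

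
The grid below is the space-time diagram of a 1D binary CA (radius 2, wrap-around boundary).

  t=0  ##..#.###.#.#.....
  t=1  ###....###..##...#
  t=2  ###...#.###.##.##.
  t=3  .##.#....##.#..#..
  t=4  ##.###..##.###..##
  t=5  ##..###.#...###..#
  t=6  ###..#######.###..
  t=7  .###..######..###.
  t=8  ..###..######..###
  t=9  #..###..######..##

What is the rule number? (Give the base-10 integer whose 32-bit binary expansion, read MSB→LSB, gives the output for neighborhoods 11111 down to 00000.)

4132623176

  #####|#  b31=1 t=6,i=7
  ####.|#  b30=1 t=1,i=1
  ###.#|#  b29=1 t=0,i=8
  ###..|#  b28=1 t=1,i=2
  ##.##|.  b27=0 t=2,i=11
  ##.#.|#  b26=1 t=0,i=9
  ##..#|#  b25=1 t=0,i=2
  ##...|.  b24=0 t=1,i=3
  #.###|.  b23=0 t=0,i=6
  #.##.|#  b22=1 t=2,i=12
  #.#.#|.  b21=0 t=0,i=10
  #.#..|#  b20=1 t=0,i=12
  #..##|.  b19=0 t=1,i=11
  #..#.|.  b18=0 t=0,i=3
  #...#|#  b17=1 t=1,i=15
  #....|.  b16=0 t=0,i=14
  .####|#  b15=1 t=1,i=0
  .###.|#  b14=1 t=0,i=7
  .##.#|.  b13=0 t=2,i=13
  .##..|#  b12=1 t=0,i=1
  .#.##|.  b11=0 t=0,i=5
  .#.#.|.  b10=0 t=0,i=11
  .#..#|#  b9=1 t=3,i=13
  .#...|#  b8=1 t=0,i=13
  ..###|.  b7=0 t=1,i=7
  ..##.|#  b6=1 t=0,i=0
  ..#.#|.  b5=0 t=0,i=4
  ..#..|.  b4=0 t=3,i=15
  ...##|#  b3=1 t=0,i=17
  ...#.|.  b2=0 t=2,i=5
  ....#|.  b1=0 t=0,i=16
  .....|.  b0=0 t=0,i=15
  bits 11110110010100101101001101001000 = 4132623176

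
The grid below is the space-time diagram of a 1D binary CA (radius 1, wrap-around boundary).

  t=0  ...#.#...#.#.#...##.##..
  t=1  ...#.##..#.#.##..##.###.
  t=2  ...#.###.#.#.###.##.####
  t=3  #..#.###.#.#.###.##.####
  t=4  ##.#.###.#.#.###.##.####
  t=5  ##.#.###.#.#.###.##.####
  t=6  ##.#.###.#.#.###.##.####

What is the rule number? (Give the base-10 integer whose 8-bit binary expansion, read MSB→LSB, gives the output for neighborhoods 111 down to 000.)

220

  ### -> #   bit 7 = 1  t=1,i=21
  ##. -> #   bit 6 = 1  t=0,i=18
  #.# -> .   bit 5 = 0  t=0,i=4
  #.. -> #   bit 4 = 1  t=0,i=6
  .## -> #   bit 3 = 1  t=0,i=17
  .#. -> #   bit 2 = 1  t=0,i=3
  ..# -> .   bit 1 = 0  t=0,i=2
  ... -> .   bit 0 = 0  t=0,i=0
  bits 11011100 = 220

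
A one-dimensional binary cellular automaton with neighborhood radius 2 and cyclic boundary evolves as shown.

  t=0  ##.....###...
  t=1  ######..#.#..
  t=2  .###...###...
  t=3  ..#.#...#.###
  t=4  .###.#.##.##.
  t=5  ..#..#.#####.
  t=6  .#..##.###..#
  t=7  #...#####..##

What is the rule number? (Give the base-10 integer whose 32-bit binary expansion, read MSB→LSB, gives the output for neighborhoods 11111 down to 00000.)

  ##### -> #   bit 31 = 1  t=1,i=2
  ####. -> .   bit 30 = 0  t=1,i=4
  ###.# -> .   bit 29 = 0  t=4,i=3
  ###.. -> .   bit 28 = 0  t=0,i=9
  ##.## -> #   bit 27 = 1  t=4,i=9
  ##.#. -> .   bit 26 = 0  t=4,i=4
  ##..# -> .   bit 25 = 0  t=1,i=6
  ##... -> #   bit 24 = 1  t=0,i=2
  #.### -> #   bit 23 = 1  t=3,i=10
  #.##. -> #   bit 22 = 1  t=4,i=7
  #.#.# -> #   bit 21 = 1  t=4,i=5
  #.#.. -> .   bit 20 = 0  t=1,i=10
  #..## -> .   bit 19 = 0  t=1,i=12
  #..#. -> #   bit 18 = 1  t=1,i=7
  #...# -> .   bit 17 = 0  t=0,i=11
  #.... -> #   bit 16 = 1  t=0,i=3
  .#### -> #   bit 15 = 1  t=1,i=1
  .###. -> #   bit 14 = 1  t=0,i=8
  .##.# -> #   bit 13 = 1  t=4,i=8
  .##.. -> #   bit 12 = 1  t=0,i=1
  .#.## -> .   bit 11 = 0  t=3,i=9
  .#.#. -> #   bit 10 = 1  t=1,i=9
  .#..# -> .   bit 9 = 0  t=1,i=11
  .#... -> #   bit 8 = 1  t=3,i=5
  ..### -> .   bit 7 = 0  t=0,i=7
  ..##. -> #   bit 6 = 1  t=0,i=0
  ..#.# -> #   bit 5 = 1  t=1,i=8
  ..#.. -> .   bit 4 = 0  t=5,i=2
  ...## -> .   bit 3 = 0  t=0,i=6
  ...#. -> #   bit 2 = 1  t=3,i=7
  ....# -> #   bit 1 = 1  t=0,i=5
  ..... -> #   bit 0 = 1  t=0,i=4
  bits 10001001111001011111010101100111 = 2313549159

2313549159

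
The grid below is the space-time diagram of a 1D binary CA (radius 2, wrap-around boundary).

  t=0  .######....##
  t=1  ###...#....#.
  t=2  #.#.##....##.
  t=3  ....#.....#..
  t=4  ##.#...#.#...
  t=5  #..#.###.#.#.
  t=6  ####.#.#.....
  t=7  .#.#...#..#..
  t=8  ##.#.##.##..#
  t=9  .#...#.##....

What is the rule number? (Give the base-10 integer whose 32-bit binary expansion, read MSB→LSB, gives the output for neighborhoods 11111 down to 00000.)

  [31] ##### => .  t=0,i=3
  [30] ####. => .  t=0,i=5
  [29] ###.# => #  t=5,i=7
  [28] ###.. => #  t=0,i=6
  [27] ##.## => #  t=0,i=0
  [26] ##.#. => .  t=2,i=12
  [25] ##..# => .  t=8,i=10
  [24] ##... => .  t=0,i=7
  [23] #.### => #  t=0,i=1
  [22] #.##. => #  t=2,i=4
  [21] #.#.# => .  t=2,i=0
  [20] #.#.. => #  t=4,i=3
  [19] #..## => .  t=8,i=11
  [18] #..#. => #  t=5,i=2
  [17] #...# => #  t=1,i=4
  [16] #.... => .  t=0,i=8
  [15] .#### => #  t=0,i=2
  [14] .###. => .  t=1,i=1
  [13] .##.# => .  t=0,i=12
  [12] .##.. => .  t=2,i=5
  [11] .#.## => .  t=1,i=12
  [10] .#.#. => .  t=2,i=1
  [9] .#..# => #  t=5,i=1
  [8] .#... => .  t=1,i=7
  [7] ..### => .  t=6,i=0
  [6] ..##. => #  t=0,i=11
  [5] ..#.# => #  t=1,i=11
  [4] ..#.. => .  t=1,i=6
  [3] ...## => .  t=0,i=10
  [2] ...#. => #  t=1,i=5
  [1] ....# => .  t=0,i=9
  [0] ..... => #  t=3,i=0
  bits 00111000110101101000001001100101 = 953582181

953582181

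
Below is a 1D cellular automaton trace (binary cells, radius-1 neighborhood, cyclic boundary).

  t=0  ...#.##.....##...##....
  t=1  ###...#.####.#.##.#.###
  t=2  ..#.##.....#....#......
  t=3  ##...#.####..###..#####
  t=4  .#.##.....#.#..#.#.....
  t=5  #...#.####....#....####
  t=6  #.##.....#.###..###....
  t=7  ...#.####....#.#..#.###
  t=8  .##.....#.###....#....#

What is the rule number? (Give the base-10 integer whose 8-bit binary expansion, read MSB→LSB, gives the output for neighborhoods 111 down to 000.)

  ### -> .   bit 7 = 0  t=1,i=0
  ##. -> #   bit 6 = 1  t=0,i=6
  #.# -> .   bit 5 = 0  t=0,i=4
  #.. -> .   bit 4 = 0  t=0,i=7
  .## -> .   bit 3 = 0  t=0,i=5
  .#. -> .   bit 2 = 0  t=0,i=3
  ..# -> #   bit 1 = 1  t=0,i=2
  ... -> #   bit 0 = 1  t=0,i=0
  bits 01000011 = 67

67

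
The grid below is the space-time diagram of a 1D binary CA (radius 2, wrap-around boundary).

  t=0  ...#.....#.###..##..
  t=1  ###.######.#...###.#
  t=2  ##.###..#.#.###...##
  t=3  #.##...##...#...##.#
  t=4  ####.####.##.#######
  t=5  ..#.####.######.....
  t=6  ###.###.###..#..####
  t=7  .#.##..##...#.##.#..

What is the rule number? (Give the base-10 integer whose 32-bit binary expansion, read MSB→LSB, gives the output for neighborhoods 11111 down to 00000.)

  [31] ##### => .  t=1,i=6
  [30] ####. => #  t=1,i=1
  [29] ###.# => .  t=1,i=2
  [28] ###.. => .  t=0,i=13
  [27] ##.## => #  t=1,i=3
  [26] ##.#. => #  t=1,i=10
  [25] ##..# => .  t=0,i=14
  [24] ##... => .  t=0,i=18
  [23] #.### => #  t=0,i=11
  [22] #.##. => #  t=3,i=2
  [21] #.#.# => .  t=2,i=10
  [20] #.#.. => .  t=1,i=11
  [19] #..## => #  t=0,i=15
  [18] #..#. => #  t=2,i=7
  [17] #...# => #  t=1,i=13
  [16] #.... => #  t=0,i=5
  [15] .#### => #  t=1,i=0
  [14] .###. => .  t=0,i=12
  [13] .##.# => #  t=3,i=0
  [12] .##.. => #  t=0,i=17
  [11] .#.## => .  t=0,i=10
  [10] .#.#. => .  t=2,i=9
  [9] .#..# => #  t=6,i=14
  [8] .#... => #  t=0,i=4
  [7] ..### => .  t=1,i=15
  [6] ..##. => #  t=0,i=16
  [5] ..#.# => #  t=0,i=9
  [4] ..#.. => .  t=0,i=3
  [3] ...## => #  t=1,i=14
  [2] ...#. => #  t=0,i=2
  [1] ....# => #  t=0,i=1
  [0] ..... => #  t=0,i=0
  bits 01001100110011111011001101101111 = 1288680303

1288680303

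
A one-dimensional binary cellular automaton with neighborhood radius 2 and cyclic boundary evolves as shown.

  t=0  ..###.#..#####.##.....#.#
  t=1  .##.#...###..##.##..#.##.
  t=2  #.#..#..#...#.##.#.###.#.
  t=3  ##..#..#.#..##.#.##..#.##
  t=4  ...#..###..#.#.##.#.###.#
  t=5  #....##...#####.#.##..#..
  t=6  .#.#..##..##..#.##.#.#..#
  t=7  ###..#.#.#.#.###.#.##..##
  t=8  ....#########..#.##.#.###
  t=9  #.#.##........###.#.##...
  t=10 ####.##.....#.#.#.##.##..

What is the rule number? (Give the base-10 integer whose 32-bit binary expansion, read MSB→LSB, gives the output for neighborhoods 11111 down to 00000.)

690797986

  [31] ##### => .  t=0,i=11
  [30] ####. => .  t=0,i=12
  [29] ###.# => #  t=0,i=4
  [28] ###.. => .  t=1,i=10
  [27] ##.## => #  t=0,i=14
  [26] ##.#. => .  t=0,i=5
  [25] ##..# => .  t=1,i=11
  [24] ##... => #  t=0,i=17
  [23] #.### => .  t=2,i=19
  [22] #.##. => .  t=0,i=15
  [21] #.#.# => #  t=2,i=0
  [20] #.#.. => .  t=0,i=6
  [19] #..## => #  t=0,i=1
  [18] #..#. => #  t=1,i=19
  [17] #...# => .  t=1,i=6
  [16] #.... => .  t=0,i=18
  [15] .#### => #  t=0,i=10
  [14] .###. => .  t=0,i=3
  [13] .##.# => #  t=1,i=2
  [12] .##.. => #  t=0,i=16
  [11] .#.## => #  t=1,i=21
  [10] .#.#. => #  t=0,i=23
  [9] .#..# => .  t=0,i=0
  [8] .#... => #  t=1,i=5
  [7] ..### => #  t=0,i=2
  [6] ..##. => .  t=1,i=1
  [5] ..#.# => #  t=0,i=22
  [4] ..#.. => .  t=2,i=5
  [3] ...## => .  t=1,i=7
  [2] ...#. => .  t=0,i=21
  [1] ....# => #  t=0,i=20
  [0] ..... => .  t=0,i=19
  bits 00101001001011001011110110100010 = 690797986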